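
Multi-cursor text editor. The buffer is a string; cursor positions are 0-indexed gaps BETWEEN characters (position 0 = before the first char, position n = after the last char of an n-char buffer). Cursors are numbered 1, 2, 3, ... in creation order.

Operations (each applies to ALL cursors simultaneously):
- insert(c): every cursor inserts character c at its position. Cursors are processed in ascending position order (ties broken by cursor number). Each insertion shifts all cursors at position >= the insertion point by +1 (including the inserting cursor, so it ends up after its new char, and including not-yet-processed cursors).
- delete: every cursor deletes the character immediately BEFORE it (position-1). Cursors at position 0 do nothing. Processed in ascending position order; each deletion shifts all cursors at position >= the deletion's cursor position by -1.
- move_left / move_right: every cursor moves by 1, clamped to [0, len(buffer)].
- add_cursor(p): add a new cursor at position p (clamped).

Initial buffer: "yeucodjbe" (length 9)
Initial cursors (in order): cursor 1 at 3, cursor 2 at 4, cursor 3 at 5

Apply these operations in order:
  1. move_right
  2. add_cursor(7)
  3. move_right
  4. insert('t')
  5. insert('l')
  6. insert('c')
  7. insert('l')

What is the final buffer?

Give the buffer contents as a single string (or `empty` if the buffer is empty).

After op 1 (move_right): buffer="yeucodjbe" (len 9), cursors c1@4 c2@5 c3@6, authorship .........
After op 2 (add_cursor(7)): buffer="yeucodjbe" (len 9), cursors c1@4 c2@5 c3@6 c4@7, authorship .........
After op 3 (move_right): buffer="yeucodjbe" (len 9), cursors c1@5 c2@6 c3@7 c4@8, authorship .........
After op 4 (insert('t')): buffer="yeucotdtjtbte" (len 13), cursors c1@6 c2@8 c3@10 c4@12, authorship .....1.2.3.4.
After op 5 (insert('l')): buffer="yeucotldtljtlbtle" (len 17), cursors c1@7 c2@10 c3@13 c4@16, authorship .....11.22.33.44.
After op 6 (insert('c')): buffer="yeucotlcdtlcjtlcbtlce" (len 21), cursors c1@8 c2@12 c3@16 c4@20, authorship .....111.222.333.444.
After op 7 (insert('l')): buffer="yeucotlcldtlcljtlclbtlcle" (len 25), cursors c1@9 c2@14 c3@19 c4@24, authorship .....1111.2222.3333.4444.

Answer: yeucotlcldtlcljtlclbtlcle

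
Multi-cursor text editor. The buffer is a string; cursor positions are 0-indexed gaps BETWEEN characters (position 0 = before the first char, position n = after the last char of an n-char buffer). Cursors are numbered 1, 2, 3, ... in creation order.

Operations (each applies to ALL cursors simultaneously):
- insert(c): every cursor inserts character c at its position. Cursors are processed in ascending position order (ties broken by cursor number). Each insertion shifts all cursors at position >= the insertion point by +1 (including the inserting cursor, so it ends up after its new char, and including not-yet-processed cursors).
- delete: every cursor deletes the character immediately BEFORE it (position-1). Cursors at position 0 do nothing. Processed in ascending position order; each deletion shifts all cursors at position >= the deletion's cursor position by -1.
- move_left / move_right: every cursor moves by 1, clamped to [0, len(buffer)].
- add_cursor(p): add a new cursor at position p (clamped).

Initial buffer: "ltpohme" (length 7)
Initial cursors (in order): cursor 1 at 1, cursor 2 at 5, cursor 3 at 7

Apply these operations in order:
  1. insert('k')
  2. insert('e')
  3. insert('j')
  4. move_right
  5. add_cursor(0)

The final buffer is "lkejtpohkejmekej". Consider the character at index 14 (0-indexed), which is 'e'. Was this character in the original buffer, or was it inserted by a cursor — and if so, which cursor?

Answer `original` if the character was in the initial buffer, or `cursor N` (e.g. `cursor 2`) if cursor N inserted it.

After op 1 (insert('k')): buffer="lktpohkmek" (len 10), cursors c1@2 c2@7 c3@10, authorship .1....2..3
After op 2 (insert('e')): buffer="lketpohkemeke" (len 13), cursors c1@3 c2@9 c3@13, authorship .11....22..33
After op 3 (insert('j')): buffer="lkejtpohkejmekej" (len 16), cursors c1@4 c2@11 c3@16, authorship .111....222..333
After op 4 (move_right): buffer="lkejtpohkejmekej" (len 16), cursors c1@5 c2@12 c3@16, authorship .111....222..333
After op 5 (add_cursor(0)): buffer="lkejtpohkejmekej" (len 16), cursors c4@0 c1@5 c2@12 c3@16, authorship .111....222..333
Authorship (.=original, N=cursor N): . 1 1 1 . . . . 2 2 2 . . 3 3 3
Index 14: author = 3

Answer: cursor 3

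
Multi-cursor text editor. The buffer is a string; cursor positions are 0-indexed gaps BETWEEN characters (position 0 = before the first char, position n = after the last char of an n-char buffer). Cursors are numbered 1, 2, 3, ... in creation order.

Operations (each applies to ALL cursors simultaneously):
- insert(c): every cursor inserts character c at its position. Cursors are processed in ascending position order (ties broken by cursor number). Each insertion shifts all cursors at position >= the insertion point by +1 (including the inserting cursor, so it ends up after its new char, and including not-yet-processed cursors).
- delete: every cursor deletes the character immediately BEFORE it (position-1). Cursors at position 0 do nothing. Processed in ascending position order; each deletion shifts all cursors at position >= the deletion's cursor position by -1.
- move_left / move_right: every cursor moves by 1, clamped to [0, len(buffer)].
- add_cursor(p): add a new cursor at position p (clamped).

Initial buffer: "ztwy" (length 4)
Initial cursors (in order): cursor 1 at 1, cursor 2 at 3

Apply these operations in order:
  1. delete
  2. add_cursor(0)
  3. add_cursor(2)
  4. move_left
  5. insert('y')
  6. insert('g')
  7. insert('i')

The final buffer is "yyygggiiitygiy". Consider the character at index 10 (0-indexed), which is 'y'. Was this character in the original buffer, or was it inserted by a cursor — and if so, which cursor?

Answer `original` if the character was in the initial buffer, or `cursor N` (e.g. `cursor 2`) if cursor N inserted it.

After op 1 (delete): buffer="ty" (len 2), cursors c1@0 c2@1, authorship ..
After op 2 (add_cursor(0)): buffer="ty" (len 2), cursors c1@0 c3@0 c2@1, authorship ..
After op 3 (add_cursor(2)): buffer="ty" (len 2), cursors c1@0 c3@0 c2@1 c4@2, authorship ..
After op 4 (move_left): buffer="ty" (len 2), cursors c1@0 c2@0 c3@0 c4@1, authorship ..
After op 5 (insert('y')): buffer="yyytyy" (len 6), cursors c1@3 c2@3 c3@3 c4@5, authorship 123.4.
After op 6 (insert('g')): buffer="yyygggtygy" (len 10), cursors c1@6 c2@6 c3@6 c4@9, authorship 123123.44.
After op 7 (insert('i')): buffer="yyygggiiitygiy" (len 14), cursors c1@9 c2@9 c3@9 c4@13, authorship 123123123.444.
Authorship (.=original, N=cursor N): 1 2 3 1 2 3 1 2 3 . 4 4 4 .
Index 10: author = 4

Answer: cursor 4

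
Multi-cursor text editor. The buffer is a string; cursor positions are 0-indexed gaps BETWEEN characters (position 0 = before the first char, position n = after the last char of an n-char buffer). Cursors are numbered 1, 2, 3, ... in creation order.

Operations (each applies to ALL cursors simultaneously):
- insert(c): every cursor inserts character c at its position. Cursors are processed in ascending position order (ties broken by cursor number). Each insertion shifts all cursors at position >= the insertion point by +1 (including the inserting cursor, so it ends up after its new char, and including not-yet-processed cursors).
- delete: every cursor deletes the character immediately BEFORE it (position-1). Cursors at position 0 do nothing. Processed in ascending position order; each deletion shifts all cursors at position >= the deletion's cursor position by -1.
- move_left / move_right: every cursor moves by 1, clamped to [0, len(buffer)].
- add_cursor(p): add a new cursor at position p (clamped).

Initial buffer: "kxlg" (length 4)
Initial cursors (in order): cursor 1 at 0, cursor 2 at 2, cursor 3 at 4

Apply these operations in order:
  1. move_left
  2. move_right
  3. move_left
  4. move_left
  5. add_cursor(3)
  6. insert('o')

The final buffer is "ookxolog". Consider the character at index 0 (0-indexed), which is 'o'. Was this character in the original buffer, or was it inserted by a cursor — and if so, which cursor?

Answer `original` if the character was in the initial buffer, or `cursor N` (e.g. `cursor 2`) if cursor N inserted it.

Answer: cursor 1

Derivation:
After op 1 (move_left): buffer="kxlg" (len 4), cursors c1@0 c2@1 c3@3, authorship ....
After op 2 (move_right): buffer="kxlg" (len 4), cursors c1@1 c2@2 c3@4, authorship ....
After op 3 (move_left): buffer="kxlg" (len 4), cursors c1@0 c2@1 c3@3, authorship ....
After op 4 (move_left): buffer="kxlg" (len 4), cursors c1@0 c2@0 c3@2, authorship ....
After op 5 (add_cursor(3)): buffer="kxlg" (len 4), cursors c1@0 c2@0 c3@2 c4@3, authorship ....
After op 6 (insert('o')): buffer="ookxolog" (len 8), cursors c1@2 c2@2 c3@5 c4@7, authorship 12..3.4.
Authorship (.=original, N=cursor N): 1 2 . . 3 . 4 .
Index 0: author = 1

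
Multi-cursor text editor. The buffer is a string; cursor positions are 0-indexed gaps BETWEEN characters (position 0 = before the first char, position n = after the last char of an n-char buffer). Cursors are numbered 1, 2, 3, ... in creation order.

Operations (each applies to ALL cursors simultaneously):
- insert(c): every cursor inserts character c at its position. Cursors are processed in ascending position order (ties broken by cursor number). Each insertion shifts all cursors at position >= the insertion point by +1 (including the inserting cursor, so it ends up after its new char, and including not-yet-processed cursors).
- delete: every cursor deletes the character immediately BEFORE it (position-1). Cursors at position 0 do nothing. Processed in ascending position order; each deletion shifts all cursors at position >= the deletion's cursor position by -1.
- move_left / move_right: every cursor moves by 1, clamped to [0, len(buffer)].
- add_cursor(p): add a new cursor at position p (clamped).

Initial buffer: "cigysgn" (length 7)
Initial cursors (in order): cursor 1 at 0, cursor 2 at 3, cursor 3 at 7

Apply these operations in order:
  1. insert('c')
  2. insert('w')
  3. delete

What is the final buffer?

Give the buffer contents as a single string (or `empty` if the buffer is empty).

Answer: ccigcysgnc

Derivation:
After op 1 (insert('c')): buffer="ccigcysgnc" (len 10), cursors c1@1 c2@5 c3@10, authorship 1...2....3
After op 2 (insert('w')): buffer="cwcigcwysgncw" (len 13), cursors c1@2 c2@7 c3@13, authorship 11...22....33
After op 3 (delete): buffer="ccigcysgnc" (len 10), cursors c1@1 c2@5 c3@10, authorship 1...2....3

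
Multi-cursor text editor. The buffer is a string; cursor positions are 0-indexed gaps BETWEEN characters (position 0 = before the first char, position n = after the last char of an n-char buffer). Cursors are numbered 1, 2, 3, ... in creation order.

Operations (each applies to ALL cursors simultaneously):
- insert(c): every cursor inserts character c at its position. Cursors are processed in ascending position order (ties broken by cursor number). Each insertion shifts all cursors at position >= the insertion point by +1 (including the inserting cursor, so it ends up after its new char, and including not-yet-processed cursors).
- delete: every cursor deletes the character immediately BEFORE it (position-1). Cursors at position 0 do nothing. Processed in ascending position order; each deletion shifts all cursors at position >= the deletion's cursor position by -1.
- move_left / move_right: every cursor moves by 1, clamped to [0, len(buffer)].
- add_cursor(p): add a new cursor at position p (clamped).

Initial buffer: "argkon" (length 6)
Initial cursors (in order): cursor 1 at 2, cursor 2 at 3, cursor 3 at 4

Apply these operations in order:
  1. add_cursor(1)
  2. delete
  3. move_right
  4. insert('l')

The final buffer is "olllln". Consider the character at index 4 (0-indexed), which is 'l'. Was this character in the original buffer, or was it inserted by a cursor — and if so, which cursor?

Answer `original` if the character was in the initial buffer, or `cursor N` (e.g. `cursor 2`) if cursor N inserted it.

Answer: cursor 4

Derivation:
After op 1 (add_cursor(1)): buffer="argkon" (len 6), cursors c4@1 c1@2 c2@3 c3@4, authorship ......
After op 2 (delete): buffer="on" (len 2), cursors c1@0 c2@0 c3@0 c4@0, authorship ..
After op 3 (move_right): buffer="on" (len 2), cursors c1@1 c2@1 c3@1 c4@1, authorship ..
After op 4 (insert('l')): buffer="olllln" (len 6), cursors c1@5 c2@5 c3@5 c4@5, authorship .1234.
Authorship (.=original, N=cursor N): . 1 2 3 4 .
Index 4: author = 4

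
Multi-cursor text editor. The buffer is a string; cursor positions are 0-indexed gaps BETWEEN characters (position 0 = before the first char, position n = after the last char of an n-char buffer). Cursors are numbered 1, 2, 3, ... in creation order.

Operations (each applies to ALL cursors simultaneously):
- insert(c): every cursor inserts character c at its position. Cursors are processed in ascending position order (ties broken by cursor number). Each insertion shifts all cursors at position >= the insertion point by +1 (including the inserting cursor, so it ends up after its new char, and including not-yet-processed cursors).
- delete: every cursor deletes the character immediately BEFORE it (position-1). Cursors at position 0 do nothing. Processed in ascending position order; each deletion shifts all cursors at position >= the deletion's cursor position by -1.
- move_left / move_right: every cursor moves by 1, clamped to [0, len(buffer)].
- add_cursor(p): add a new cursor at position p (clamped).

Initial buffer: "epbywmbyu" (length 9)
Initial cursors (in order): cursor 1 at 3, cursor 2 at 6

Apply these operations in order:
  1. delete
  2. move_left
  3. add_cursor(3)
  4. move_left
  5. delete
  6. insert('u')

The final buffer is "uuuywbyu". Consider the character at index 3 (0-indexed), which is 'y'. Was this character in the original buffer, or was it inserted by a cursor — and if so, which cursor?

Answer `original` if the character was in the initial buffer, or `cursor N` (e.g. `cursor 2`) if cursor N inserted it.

After op 1 (delete): buffer="epywbyu" (len 7), cursors c1@2 c2@4, authorship .......
After op 2 (move_left): buffer="epywbyu" (len 7), cursors c1@1 c2@3, authorship .......
After op 3 (add_cursor(3)): buffer="epywbyu" (len 7), cursors c1@1 c2@3 c3@3, authorship .......
After op 4 (move_left): buffer="epywbyu" (len 7), cursors c1@0 c2@2 c3@2, authorship .......
After op 5 (delete): buffer="ywbyu" (len 5), cursors c1@0 c2@0 c3@0, authorship .....
After op 6 (insert('u')): buffer="uuuywbyu" (len 8), cursors c1@3 c2@3 c3@3, authorship 123.....
Authorship (.=original, N=cursor N): 1 2 3 . . . . .
Index 3: author = original

Answer: original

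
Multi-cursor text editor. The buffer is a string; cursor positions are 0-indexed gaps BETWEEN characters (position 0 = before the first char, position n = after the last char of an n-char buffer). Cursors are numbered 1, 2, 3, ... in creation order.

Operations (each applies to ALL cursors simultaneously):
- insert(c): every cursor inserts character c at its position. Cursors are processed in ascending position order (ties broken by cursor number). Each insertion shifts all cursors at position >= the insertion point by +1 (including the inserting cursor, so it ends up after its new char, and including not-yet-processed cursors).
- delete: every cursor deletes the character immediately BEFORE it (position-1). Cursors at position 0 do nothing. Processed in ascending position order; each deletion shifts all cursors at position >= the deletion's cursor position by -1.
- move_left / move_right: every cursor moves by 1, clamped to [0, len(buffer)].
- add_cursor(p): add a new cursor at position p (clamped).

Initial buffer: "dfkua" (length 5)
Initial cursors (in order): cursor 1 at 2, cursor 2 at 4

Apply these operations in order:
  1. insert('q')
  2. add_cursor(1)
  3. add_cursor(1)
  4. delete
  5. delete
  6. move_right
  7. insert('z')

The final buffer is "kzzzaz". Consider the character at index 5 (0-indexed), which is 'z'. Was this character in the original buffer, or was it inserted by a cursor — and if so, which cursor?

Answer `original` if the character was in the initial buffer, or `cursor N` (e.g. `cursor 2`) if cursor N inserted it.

Answer: cursor 2

Derivation:
After op 1 (insert('q')): buffer="dfqkuqa" (len 7), cursors c1@3 c2@6, authorship ..1..2.
After op 2 (add_cursor(1)): buffer="dfqkuqa" (len 7), cursors c3@1 c1@3 c2@6, authorship ..1..2.
After op 3 (add_cursor(1)): buffer="dfqkuqa" (len 7), cursors c3@1 c4@1 c1@3 c2@6, authorship ..1..2.
After op 4 (delete): buffer="fkua" (len 4), cursors c3@0 c4@0 c1@1 c2@3, authorship ....
After op 5 (delete): buffer="ka" (len 2), cursors c1@0 c3@0 c4@0 c2@1, authorship ..
After op 6 (move_right): buffer="ka" (len 2), cursors c1@1 c3@1 c4@1 c2@2, authorship ..
After op 7 (insert('z')): buffer="kzzzaz" (len 6), cursors c1@4 c3@4 c4@4 c2@6, authorship .134.2
Authorship (.=original, N=cursor N): . 1 3 4 . 2
Index 5: author = 2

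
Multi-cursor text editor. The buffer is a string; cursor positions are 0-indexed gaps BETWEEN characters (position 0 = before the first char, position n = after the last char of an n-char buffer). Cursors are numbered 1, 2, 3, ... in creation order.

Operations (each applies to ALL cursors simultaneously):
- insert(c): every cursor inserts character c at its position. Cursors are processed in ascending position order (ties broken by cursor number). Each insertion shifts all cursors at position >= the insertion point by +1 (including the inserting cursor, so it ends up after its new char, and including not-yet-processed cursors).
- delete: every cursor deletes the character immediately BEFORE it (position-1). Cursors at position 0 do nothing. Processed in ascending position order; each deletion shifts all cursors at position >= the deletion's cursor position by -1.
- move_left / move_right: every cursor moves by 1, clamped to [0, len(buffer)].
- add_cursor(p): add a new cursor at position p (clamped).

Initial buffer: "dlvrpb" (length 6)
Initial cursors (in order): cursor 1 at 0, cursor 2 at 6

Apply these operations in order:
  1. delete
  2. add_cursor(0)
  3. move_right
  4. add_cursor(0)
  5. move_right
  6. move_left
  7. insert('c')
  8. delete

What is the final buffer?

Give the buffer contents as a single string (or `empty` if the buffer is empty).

After op 1 (delete): buffer="dlvrp" (len 5), cursors c1@0 c2@5, authorship .....
After op 2 (add_cursor(0)): buffer="dlvrp" (len 5), cursors c1@0 c3@0 c2@5, authorship .....
After op 3 (move_right): buffer="dlvrp" (len 5), cursors c1@1 c3@1 c2@5, authorship .....
After op 4 (add_cursor(0)): buffer="dlvrp" (len 5), cursors c4@0 c1@1 c3@1 c2@5, authorship .....
After op 5 (move_right): buffer="dlvrp" (len 5), cursors c4@1 c1@2 c3@2 c2@5, authorship .....
After op 6 (move_left): buffer="dlvrp" (len 5), cursors c4@0 c1@1 c3@1 c2@4, authorship .....
After op 7 (insert('c')): buffer="cdcclvrcp" (len 9), cursors c4@1 c1@4 c3@4 c2@8, authorship 4.13...2.
After op 8 (delete): buffer="dlvrp" (len 5), cursors c4@0 c1@1 c3@1 c2@4, authorship .....

Answer: dlvrp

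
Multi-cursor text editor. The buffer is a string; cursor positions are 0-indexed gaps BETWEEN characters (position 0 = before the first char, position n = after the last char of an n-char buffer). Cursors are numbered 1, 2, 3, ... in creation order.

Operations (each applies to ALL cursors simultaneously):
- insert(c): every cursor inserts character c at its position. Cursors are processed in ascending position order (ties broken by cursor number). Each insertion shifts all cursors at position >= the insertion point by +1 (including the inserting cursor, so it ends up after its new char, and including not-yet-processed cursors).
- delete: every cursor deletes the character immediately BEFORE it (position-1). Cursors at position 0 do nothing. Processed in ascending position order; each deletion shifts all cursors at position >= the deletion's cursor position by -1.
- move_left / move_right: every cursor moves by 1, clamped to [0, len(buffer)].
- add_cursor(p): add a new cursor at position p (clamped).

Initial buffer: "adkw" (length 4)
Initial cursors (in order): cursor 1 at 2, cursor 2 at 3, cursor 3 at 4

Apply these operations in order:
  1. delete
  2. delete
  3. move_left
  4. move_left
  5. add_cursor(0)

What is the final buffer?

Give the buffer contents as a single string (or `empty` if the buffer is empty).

After op 1 (delete): buffer="a" (len 1), cursors c1@1 c2@1 c3@1, authorship .
After op 2 (delete): buffer="" (len 0), cursors c1@0 c2@0 c3@0, authorship 
After op 3 (move_left): buffer="" (len 0), cursors c1@0 c2@0 c3@0, authorship 
After op 4 (move_left): buffer="" (len 0), cursors c1@0 c2@0 c3@0, authorship 
After op 5 (add_cursor(0)): buffer="" (len 0), cursors c1@0 c2@0 c3@0 c4@0, authorship 

Answer: empty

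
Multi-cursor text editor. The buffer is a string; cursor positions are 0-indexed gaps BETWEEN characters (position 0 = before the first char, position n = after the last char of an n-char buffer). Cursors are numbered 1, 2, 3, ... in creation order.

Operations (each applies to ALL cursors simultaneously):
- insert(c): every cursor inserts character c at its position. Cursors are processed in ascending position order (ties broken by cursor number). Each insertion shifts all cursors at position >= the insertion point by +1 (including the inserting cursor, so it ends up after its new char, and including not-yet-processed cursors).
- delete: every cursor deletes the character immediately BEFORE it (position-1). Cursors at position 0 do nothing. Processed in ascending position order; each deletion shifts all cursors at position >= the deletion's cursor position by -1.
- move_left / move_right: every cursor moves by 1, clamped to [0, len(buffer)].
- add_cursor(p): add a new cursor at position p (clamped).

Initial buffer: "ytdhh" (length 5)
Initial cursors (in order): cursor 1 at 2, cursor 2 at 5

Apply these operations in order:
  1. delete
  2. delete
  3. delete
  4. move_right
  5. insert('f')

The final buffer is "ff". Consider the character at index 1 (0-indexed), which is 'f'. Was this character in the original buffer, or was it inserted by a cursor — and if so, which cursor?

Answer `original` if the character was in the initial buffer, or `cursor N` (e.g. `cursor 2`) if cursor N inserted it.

Answer: cursor 2

Derivation:
After op 1 (delete): buffer="ydh" (len 3), cursors c1@1 c2@3, authorship ...
After op 2 (delete): buffer="d" (len 1), cursors c1@0 c2@1, authorship .
After op 3 (delete): buffer="" (len 0), cursors c1@0 c2@0, authorship 
After op 4 (move_right): buffer="" (len 0), cursors c1@0 c2@0, authorship 
After op 5 (insert('f')): buffer="ff" (len 2), cursors c1@2 c2@2, authorship 12
Authorship (.=original, N=cursor N): 1 2
Index 1: author = 2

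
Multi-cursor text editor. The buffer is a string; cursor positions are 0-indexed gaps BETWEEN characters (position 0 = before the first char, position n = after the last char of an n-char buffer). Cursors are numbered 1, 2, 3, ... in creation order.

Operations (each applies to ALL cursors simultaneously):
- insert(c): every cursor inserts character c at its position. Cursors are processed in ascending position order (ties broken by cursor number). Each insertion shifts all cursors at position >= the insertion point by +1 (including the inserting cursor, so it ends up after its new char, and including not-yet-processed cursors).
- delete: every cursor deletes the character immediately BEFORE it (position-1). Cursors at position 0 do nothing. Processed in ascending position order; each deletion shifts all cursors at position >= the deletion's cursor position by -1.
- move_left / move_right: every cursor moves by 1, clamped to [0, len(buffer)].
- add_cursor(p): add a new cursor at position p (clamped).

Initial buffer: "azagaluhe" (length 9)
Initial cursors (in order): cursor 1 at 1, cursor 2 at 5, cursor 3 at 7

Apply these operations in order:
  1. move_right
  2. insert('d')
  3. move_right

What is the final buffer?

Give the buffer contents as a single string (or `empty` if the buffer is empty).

Answer: azdagalduhde

Derivation:
After op 1 (move_right): buffer="azagaluhe" (len 9), cursors c1@2 c2@6 c3@8, authorship .........
After op 2 (insert('d')): buffer="azdagalduhde" (len 12), cursors c1@3 c2@8 c3@11, authorship ..1....2..3.
After op 3 (move_right): buffer="azdagalduhde" (len 12), cursors c1@4 c2@9 c3@12, authorship ..1....2..3.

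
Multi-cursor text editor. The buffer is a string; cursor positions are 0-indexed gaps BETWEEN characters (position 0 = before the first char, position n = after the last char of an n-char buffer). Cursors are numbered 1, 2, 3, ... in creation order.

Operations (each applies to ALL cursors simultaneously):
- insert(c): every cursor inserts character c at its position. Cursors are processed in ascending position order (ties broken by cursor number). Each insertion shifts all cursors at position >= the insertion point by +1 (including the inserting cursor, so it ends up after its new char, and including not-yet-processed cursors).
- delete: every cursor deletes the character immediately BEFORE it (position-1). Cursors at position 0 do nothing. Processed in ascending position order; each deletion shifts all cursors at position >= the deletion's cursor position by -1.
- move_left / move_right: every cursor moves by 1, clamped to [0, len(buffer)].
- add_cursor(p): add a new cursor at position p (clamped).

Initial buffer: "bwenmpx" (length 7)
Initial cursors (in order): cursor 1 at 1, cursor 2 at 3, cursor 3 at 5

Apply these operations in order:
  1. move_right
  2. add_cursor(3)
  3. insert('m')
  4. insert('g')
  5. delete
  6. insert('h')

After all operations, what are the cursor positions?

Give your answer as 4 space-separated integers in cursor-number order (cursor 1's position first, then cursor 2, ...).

After op 1 (move_right): buffer="bwenmpx" (len 7), cursors c1@2 c2@4 c3@6, authorship .......
After op 2 (add_cursor(3)): buffer="bwenmpx" (len 7), cursors c1@2 c4@3 c2@4 c3@6, authorship .......
After op 3 (insert('m')): buffer="bwmemnmmpmx" (len 11), cursors c1@3 c4@5 c2@7 c3@10, authorship ..1.4.2..3.
After op 4 (insert('g')): buffer="bwmgemgnmgmpmgx" (len 15), cursors c1@4 c4@7 c2@10 c3@14, authorship ..11.44.22..33.
After op 5 (delete): buffer="bwmemnmmpmx" (len 11), cursors c1@3 c4@5 c2@7 c3@10, authorship ..1.4.2..3.
After op 6 (insert('h')): buffer="bwmhemhnmhmpmhx" (len 15), cursors c1@4 c4@7 c2@10 c3@14, authorship ..11.44.22..33.

Answer: 4 10 14 7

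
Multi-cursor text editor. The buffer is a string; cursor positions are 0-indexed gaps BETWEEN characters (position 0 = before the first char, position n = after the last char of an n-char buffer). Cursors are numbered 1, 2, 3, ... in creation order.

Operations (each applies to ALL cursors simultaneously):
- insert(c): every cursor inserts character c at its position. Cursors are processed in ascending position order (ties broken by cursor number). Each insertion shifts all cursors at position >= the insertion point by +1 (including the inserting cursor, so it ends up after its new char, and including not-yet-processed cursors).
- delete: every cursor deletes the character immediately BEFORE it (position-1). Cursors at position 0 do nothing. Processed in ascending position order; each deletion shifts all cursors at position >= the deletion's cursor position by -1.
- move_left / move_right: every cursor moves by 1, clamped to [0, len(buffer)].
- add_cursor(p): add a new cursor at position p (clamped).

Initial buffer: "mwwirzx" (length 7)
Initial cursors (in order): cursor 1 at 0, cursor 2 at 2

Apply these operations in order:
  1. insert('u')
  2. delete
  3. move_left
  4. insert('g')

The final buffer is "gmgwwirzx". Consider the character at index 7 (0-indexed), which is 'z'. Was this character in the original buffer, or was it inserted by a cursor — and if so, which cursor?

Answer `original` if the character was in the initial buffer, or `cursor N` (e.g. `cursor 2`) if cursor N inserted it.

After op 1 (insert('u')): buffer="umwuwirzx" (len 9), cursors c1@1 c2@4, authorship 1..2.....
After op 2 (delete): buffer="mwwirzx" (len 7), cursors c1@0 c2@2, authorship .......
After op 3 (move_left): buffer="mwwirzx" (len 7), cursors c1@0 c2@1, authorship .......
After op 4 (insert('g')): buffer="gmgwwirzx" (len 9), cursors c1@1 c2@3, authorship 1.2......
Authorship (.=original, N=cursor N): 1 . 2 . . . . . .
Index 7: author = original

Answer: original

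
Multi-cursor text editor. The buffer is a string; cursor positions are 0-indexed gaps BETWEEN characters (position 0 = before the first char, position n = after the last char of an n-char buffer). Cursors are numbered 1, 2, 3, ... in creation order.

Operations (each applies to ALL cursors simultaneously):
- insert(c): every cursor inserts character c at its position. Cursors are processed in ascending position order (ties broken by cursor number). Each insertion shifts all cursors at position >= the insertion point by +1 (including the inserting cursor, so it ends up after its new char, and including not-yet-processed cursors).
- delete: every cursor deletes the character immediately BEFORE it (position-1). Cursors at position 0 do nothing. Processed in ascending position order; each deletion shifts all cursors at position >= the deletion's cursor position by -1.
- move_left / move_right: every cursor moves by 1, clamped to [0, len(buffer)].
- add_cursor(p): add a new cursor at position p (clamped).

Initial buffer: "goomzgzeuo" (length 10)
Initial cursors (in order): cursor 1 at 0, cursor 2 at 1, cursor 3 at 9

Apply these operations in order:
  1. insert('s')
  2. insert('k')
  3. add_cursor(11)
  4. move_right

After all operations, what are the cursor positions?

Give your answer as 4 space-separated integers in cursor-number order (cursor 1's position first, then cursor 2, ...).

After op 1 (insert('s')): buffer="sgsoomzgzeuso" (len 13), cursors c1@1 c2@3 c3@12, authorship 1.2........3.
After op 2 (insert('k')): buffer="skgskoomzgzeusko" (len 16), cursors c1@2 c2@5 c3@15, authorship 11.22........33.
After op 3 (add_cursor(11)): buffer="skgskoomzgzeusko" (len 16), cursors c1@2 c2@5 c4@11 c3@15, authorship 11.22........33.
After op 4 (move_right): buffer="skgskoomzgzeusko" (len 16), cursors c1@3 c2@6 c4@12 c3@16, authorship 11.22........33.

Answer: 3 6 16 12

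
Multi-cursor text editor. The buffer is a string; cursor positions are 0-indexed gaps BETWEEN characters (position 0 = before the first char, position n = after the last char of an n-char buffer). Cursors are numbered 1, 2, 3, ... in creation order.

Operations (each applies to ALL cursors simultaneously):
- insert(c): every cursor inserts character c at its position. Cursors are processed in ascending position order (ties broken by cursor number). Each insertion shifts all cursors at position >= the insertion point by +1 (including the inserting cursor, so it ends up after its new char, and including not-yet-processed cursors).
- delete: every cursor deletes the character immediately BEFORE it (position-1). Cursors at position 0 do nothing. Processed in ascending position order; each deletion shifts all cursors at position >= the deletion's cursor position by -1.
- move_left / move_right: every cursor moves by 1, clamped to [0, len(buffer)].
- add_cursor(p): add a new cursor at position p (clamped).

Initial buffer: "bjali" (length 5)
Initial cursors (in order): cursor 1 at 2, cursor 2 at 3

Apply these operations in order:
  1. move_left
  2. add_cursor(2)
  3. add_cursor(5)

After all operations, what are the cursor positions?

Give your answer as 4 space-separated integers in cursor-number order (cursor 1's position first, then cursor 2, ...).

After op 1 (move_left): buffer="bjali" (len 5), cursors c1@1 c2@2, authorship .....
After op 2 (add_cursor(2)): buffer="bjali" (len 5), cursors c1@1 c2@2 c3@2, authorship .....
After op 3 (add_cursor(5)): buffer="bjali" (len 5), cursors c1@1 c2@2 c3@2 c4@5, authorship .....

Answer: 1 2 2 5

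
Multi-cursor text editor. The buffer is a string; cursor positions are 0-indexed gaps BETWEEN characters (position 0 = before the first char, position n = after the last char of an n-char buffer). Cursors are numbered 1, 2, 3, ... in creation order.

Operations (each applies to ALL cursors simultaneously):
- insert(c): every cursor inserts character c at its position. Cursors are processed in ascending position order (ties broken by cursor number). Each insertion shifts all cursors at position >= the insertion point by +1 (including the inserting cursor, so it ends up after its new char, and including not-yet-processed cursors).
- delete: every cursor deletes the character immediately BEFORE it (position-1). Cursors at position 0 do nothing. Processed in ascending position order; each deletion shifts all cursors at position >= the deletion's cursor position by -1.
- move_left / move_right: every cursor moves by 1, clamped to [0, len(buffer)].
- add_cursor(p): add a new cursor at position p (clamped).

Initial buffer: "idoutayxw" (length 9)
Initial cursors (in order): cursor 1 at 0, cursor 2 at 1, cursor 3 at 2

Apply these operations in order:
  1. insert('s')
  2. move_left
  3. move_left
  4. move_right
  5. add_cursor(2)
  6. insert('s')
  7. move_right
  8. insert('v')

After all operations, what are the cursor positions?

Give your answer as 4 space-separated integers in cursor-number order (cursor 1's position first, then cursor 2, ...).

Answer: 4 9 13 9

Derivation:
After op 1 (insert('s')): buffer="sisdsoutayxw" (len 12), cursors c1@1 c2@3 c3@5, authorship 1.2.3.......
After op 2 (move_left): buffer="sisdsoutayxw" (len 12), cursors c1@0 c2@2 c3@4, authorship 1.2.3.......
After op 3 (move_left): buffer="sisdsoutayxw" (len 12), cursors c1@0 c2@1 c3@3, authorship 1.2.3.......
After op 4 (move_right): buffer="sisdsoutayxw" (len 12), cursors c1@1 c2@2 c3@4, authorship 1.2.3.......
After op 5 (add_cursor(2)): buffer="sisdsoutayxw" (len 12), cursors c1@1 c2@2 c4@2 c3@4, authorship 1.2.3.......
After op 6 (insert('s')): buffer="ssisssdssoutayxw" (len 16), cursors c1@2 c2@5 c4@5 c3@8, authorship 11.242.33.......
After op 7 (move_right): buffer="ssisssdssoutayxw" (len 16), cursors c1@3 c2@6 c4@6 c3@9, authorship 11.242.33.......
After op 8 (insert('v')): buffer="ssivsssvvdssvoutayxw" (len 20), cursors c1@4 c2@9 c4@9 c3@13, authorship 11.124224.333.......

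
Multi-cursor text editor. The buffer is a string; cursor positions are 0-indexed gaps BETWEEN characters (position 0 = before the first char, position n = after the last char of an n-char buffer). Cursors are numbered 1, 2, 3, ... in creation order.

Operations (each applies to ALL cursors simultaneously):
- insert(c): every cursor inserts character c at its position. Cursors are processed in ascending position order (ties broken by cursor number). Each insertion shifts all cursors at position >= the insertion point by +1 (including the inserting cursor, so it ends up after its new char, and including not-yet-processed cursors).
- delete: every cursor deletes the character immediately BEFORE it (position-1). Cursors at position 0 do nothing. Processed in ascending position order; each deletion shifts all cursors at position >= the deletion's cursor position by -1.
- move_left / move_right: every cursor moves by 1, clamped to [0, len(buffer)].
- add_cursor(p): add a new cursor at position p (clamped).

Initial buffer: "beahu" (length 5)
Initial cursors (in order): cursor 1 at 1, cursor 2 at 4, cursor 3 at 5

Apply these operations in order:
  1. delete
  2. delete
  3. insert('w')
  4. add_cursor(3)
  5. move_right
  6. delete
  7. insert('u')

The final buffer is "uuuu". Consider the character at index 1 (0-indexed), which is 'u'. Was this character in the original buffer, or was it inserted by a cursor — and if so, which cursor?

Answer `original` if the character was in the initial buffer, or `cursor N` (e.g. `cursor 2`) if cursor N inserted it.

Answer: cursor 2

Derivation:
After op 1 (delete): buffer="ea" (len 2), cursors c1@0 c2@2 c3@2, authorship ..
After op 2 (delete): buffer="" (len 0), cursors c1@0 c2@0 c3@0, authorship 
After op 3 (insert('w')): buffer="www" (len 3), cursors c1@3 c2@3 c3@3, authorship 123
After op 4 (add_cursor(3)): buffer="www" (len 3), cursors c1@3 c2@3 c3@3 c4@3, authorship 123
After op 5 (move_right): buffer="www" (len 3), cursors c1@3 c2@3 c3@3 c4@3, authorship 123
After op 6 (delete): buffer="" (len 0), cursors c1@0 c2@0 c3@0 c4@0, authorship 
After op 7 (insert('u')): buffer="uuuu" (len 4), cursors c1@4 c2@4 c3@4 c4@4, authorship 1234
Authorship (.=original, N=cursor N): 1 2 3 4
Index 1: author = 2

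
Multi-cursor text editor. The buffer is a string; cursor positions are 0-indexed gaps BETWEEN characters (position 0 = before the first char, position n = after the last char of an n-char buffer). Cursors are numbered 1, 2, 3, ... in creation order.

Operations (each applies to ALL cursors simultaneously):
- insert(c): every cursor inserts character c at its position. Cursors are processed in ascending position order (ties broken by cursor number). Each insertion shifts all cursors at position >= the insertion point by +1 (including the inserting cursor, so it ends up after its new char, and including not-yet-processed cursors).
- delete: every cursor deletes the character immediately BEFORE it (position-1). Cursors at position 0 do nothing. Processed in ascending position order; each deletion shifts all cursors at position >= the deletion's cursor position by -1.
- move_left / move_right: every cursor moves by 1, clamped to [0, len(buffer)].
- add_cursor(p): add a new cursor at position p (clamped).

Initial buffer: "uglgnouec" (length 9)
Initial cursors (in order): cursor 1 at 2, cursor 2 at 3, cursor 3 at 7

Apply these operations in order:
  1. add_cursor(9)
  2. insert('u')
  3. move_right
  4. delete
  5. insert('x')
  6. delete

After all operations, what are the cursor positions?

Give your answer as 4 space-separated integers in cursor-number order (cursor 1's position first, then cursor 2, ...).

Answer: 3 4 8 9

Derivation:
After op 1 (add_cursor(9)): buffer="uglgnouec" (len 9), cursors c1@2 c2@3 c3@7 c4@9, authorship .........
After op 2 (insert('u')): buffer="ugulugnouuecu" (len 13), cursors c1@3 c2@5 c3@10 c4@13, authorship ..1.2....3..4
After op 3 (move_right): buffer="ugulugnouuecu" (len 13), cursors c1@4 c2@6 c3@11 c4@13, authorship ..1.2....3..4
After op 4 (delete): buffer="uguunouuc" (len 9), cursors c1@3 c2@4 c3@8 c4@9, authorship ..12...3.
After op 5 (insert('x')): buffer="uguxuxnouuxcx" (len 13), cursors c1@4 c2@6 c3@11 c4@13, authorship ..1122...33.4
After op 6 (delete): buffer="uguunouuc" (len 9), cursors c1@3 c2@4 c3@8 c4@9, authorship ..12...3.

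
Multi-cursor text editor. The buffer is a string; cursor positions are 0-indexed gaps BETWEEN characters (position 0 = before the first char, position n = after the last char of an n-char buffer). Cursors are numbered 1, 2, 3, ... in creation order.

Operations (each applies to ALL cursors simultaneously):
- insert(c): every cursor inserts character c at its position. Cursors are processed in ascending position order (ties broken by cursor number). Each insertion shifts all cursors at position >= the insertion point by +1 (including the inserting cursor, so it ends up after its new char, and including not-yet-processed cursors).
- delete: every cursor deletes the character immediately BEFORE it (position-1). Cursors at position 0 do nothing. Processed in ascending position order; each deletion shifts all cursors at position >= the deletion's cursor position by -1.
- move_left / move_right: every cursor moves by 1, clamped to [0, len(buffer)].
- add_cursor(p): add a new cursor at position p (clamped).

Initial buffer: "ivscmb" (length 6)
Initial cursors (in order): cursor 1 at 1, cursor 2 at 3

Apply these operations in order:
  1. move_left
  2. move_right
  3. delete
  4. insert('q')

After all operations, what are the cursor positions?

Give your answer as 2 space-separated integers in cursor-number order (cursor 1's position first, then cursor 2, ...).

Answer: 1 3

Derivation:
After op 1 (move_left): buffer="ivscmb" (len 6), cursors c1@0 c2@2, authorship ......
After op 2 (move_right): buffer="ivscmb" (len 6), cursors c1@1 c2@3, authorship ......
After op 3 (delete): buffer="vcmb" (len 4), cursors c1@0 c2@1, authorship ....
After op 4 (insert('q')): buffer="qvqcmb" (len 6), cursors c1@1 c2@3, authorship 1.2...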